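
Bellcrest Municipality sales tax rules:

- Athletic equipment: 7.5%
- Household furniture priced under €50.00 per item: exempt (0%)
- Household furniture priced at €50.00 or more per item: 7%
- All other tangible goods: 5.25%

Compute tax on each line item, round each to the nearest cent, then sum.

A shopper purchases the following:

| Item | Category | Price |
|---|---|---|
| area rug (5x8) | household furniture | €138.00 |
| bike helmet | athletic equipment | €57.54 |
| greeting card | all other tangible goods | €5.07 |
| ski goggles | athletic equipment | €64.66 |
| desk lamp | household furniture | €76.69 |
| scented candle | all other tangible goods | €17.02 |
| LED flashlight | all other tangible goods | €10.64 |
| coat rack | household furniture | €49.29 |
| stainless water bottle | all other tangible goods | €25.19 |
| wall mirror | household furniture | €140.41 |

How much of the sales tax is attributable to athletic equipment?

€9.17

Bike helmet €57.54: athletic equipment → 7.5% → €4.32
Ski goggles €64.66: athletic equipment → 7.5% → €4.85
Tax on athletic equipment = €4.32 + €4.85 = €9.17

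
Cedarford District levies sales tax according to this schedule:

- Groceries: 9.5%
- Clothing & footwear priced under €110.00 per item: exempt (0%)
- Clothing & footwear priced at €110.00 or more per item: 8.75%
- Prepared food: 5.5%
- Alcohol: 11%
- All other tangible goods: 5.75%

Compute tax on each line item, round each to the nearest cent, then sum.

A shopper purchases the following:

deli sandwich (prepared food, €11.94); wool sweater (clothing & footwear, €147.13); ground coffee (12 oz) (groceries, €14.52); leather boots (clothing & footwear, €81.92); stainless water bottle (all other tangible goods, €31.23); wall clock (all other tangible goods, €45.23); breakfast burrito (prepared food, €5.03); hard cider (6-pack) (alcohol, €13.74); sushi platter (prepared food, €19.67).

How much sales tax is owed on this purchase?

€22.18

Deli sandwich €11.94: prepared food → 5.5% → €0.66
Wool sweater €147.13: clothing & footwear, €110.00 or more → 8.75% → €12.87
Ground coffee (12 oz) €14.52: groceries → 9.5% → €1.38
Leather boots €81.92: clothing & footwear, under €110.00 → 0% → €0.00
Stainless water bottle €31.23: all other tangible goods → 5.75% → €1.80
Wall clock €45.23: all other tangible goods → 5.75% → €2.60
Breakfast burrito €5.03: prepared food → 5.5% → €0.28
Hard cider (6-pack) €13.74: alcohol → 11% → €1.51
Sushi platter €19.67: prepared food → 5.5% → €1.08
Total tax = €0.66 + €12.87 + €1.38 + €1.80 + €2.60 + €0.28 + €1.51 + €1.08 = €22.18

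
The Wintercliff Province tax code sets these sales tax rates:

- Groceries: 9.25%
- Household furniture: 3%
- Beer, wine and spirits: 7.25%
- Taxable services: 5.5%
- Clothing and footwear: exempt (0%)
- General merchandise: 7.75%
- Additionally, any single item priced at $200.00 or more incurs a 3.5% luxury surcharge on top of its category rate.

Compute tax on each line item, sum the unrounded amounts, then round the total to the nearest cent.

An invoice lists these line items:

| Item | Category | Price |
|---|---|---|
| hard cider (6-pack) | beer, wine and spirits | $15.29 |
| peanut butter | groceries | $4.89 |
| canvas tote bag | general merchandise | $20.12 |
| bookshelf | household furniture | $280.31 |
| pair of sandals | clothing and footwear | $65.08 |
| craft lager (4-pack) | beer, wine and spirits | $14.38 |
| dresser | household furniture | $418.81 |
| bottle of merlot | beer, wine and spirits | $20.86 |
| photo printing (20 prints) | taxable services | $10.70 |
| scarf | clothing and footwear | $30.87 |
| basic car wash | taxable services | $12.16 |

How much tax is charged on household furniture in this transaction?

Bookshelf $280.31: household furniture → 3% + 3.5% surcharge = 6.5% → $18.22015
Dresser $418.81: household furniture → 3% + 3.5% surcharge = 6.5% → $27.22265
Tax on household furniture: unrounded sum = $45.4428 → $45.44

$45.44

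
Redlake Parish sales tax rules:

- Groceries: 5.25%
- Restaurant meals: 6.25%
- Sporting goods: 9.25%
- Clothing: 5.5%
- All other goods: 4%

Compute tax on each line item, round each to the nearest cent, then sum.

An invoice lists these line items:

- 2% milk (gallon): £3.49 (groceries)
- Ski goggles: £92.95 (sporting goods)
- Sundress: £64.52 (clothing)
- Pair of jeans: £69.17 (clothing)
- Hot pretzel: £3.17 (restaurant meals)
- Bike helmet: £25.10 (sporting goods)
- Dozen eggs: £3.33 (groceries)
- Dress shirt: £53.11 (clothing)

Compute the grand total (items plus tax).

2% milk (gallon) £3.49: groceries → 5.25% → £0.18
Ski goggles £92.95: sporting goods → 9.25% → £8.60
Sundress £64.52: clothing → 5.5% → £3.55
Pair of jeans £69.17: clothing → 5.5% → £3.80
Hot pretzel £3.17: restaurant meals → 6.25% → £0.20
Bike helmet £25.10: sporting goods → 9.25% → £2.32
Dozen eggs £3.33: groceries → 5.25% → £0.17
Dress shirt £53.11: clothing → 5.5% → £2.92
Subtotal = £314.84; tax = £21.74; total due = £336.58

£336.58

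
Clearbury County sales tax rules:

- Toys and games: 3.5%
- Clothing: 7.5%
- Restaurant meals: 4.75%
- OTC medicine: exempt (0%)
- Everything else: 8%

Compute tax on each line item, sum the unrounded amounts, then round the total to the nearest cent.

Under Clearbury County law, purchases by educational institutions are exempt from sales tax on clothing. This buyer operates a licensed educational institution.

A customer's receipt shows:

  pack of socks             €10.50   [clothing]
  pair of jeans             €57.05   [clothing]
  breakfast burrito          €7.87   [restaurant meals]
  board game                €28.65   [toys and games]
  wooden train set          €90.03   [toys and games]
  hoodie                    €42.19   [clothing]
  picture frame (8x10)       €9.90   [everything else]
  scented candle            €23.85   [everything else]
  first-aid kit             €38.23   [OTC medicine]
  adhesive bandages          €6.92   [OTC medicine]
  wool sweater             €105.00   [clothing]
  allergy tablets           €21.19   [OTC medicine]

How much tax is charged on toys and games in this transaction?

Board game €28.65: toys and games → 3.5% → €1.00275
Wooden train set €90.03: toys and games → 3.5% → €3.15105
Tax on toys and games: unrounded sum = €4.1538 → €4.15

€4.15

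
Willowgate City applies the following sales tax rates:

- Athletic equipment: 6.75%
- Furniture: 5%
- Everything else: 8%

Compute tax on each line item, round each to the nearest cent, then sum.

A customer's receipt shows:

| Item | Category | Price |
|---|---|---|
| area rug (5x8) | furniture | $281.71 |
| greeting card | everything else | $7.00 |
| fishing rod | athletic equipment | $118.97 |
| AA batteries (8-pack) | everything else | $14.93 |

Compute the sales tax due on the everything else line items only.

$1.75

Greeting card $7.00: everything else → 8% → $0.56
AA batteries (8-pack) $14.93: everything else → 8% → $1.19
Tax on everything else = $0.56 + $1.19 = $1.75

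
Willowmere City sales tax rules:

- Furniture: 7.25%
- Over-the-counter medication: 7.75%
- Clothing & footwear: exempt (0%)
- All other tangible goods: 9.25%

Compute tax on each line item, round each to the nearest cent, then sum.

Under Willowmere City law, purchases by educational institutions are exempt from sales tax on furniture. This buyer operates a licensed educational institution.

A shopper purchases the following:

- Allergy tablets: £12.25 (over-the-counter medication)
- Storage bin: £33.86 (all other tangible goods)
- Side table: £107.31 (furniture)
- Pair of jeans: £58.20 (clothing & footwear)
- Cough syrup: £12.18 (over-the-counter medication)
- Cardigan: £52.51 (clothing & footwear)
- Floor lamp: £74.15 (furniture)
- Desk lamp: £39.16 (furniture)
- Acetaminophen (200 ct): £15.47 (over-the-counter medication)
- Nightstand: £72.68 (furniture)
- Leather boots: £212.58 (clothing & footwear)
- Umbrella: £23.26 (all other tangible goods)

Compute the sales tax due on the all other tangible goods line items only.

£5.28

Storage bin £33.86: all other tangible goods → 9.25% → £3.13
Umbrella £23.26: all other tangible goods → 9.25% → £2.15
Tax on all other tangible goods = £3.13 + £2.15 = £5.28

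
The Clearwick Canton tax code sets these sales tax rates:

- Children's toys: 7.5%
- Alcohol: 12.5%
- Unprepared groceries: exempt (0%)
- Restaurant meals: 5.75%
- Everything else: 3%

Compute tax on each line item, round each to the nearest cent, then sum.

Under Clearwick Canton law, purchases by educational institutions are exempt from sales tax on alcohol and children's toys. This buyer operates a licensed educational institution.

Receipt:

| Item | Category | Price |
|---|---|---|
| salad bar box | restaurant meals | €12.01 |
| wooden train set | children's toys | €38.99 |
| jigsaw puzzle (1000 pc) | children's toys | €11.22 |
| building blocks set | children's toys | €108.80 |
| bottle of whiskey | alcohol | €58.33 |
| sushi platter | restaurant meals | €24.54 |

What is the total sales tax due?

Salad bar box €12.01: restaurant meals → 5.75% → €0.69
Wooden train set €38.99: children's toys, buyer-exempt → 0% → €0.00
Jigsaw puzzle (1000 pc) €11.22: children's toys, buyer-exempt → 0% → €0.00
Building blocks set €108.80: children's toys, buyer-exempt → 0% → €0.00
Bottle of whiskey €58.33: alcohol, buyer-exempt → 0% → €0.00
Sushi platter €24.54: restaurant meals → 5.75% → €1.41
Total tax = €0.69 + €1.41 = €2.10

€2.10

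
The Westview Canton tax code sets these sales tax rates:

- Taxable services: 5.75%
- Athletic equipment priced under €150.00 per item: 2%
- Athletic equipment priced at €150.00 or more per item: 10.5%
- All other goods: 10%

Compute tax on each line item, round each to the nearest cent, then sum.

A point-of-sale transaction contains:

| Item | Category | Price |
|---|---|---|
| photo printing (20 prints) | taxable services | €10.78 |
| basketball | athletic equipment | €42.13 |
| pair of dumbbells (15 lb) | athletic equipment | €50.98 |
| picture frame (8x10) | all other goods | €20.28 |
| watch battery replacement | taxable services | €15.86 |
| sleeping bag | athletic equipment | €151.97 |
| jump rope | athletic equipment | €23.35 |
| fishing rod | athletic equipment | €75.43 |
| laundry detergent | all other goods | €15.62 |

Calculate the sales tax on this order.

Photo printing (20 prints) €10.78: taxable services → 5.75% → €0.62
Basketball €42.13: athletic equipment, under €150.00 → 2% → €0.84
Pair of dumbbells (15 lb) €50.98: athletic equipment, under €150.00 → 2% → €1.02
Picture frame (8x10) €20.28: all other goods → 10% → €2.03
Watch battery replacement €15.86: taxable services → 5.75% → €0.91
Sleeping bag €151.97: athletic equipment, €150.00 or more → 10.5% → €15.96
Jump rope €23.35: athletic equipment, under €150.00 → 2% → €0.47
Fishing rod €75.43: athletic equipment, under €150.00 → 2% → €1.51
Laundry detergent €15.62: all other goods → 10% → €1.56
Total tax = €0.62 + €0.84 + €1.02 + €2.03 + €0.91 + €15.96 + €0.47 + €1.51 + €1.56 = €24.92

€24.92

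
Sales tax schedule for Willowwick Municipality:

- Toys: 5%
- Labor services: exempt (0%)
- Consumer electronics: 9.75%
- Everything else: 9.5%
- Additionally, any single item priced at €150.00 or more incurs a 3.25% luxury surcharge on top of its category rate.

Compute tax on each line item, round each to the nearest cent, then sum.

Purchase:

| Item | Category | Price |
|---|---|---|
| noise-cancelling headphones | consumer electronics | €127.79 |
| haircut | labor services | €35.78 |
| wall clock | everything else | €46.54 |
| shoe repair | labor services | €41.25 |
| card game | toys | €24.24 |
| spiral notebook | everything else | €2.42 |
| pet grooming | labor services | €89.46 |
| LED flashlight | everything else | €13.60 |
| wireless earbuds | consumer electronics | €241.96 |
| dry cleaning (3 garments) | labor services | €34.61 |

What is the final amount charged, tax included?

€708.71

Noise-cancelling headphones €127.79: consumer electronics → 9.75% → €12.46
Haircut €35.78: labor services → 0% → €0.00
Wall clock €46.54: everything else → 9.5% → €4.42
Shoe repair €41.25: labor services → 0% → €0.00
Card game €24.24: toys → 5% → €1.21
Spiral notebook €2.42: everything else → 9.5% → €0.23
Pet grooming €89.46: labor services → 0% → €0.00
LED flashlight €13.60: everything else → 9.5% → €1.29
Wireless earbuds €241.96: consumer electronics → 9.75% + 3.25% surcharge = 13% → €31.45
Dry cleaning (3 garments) €34.61: labor services → 0% → €0.00
Subtotal = €657.65; tax = €51.06; total due = €708.71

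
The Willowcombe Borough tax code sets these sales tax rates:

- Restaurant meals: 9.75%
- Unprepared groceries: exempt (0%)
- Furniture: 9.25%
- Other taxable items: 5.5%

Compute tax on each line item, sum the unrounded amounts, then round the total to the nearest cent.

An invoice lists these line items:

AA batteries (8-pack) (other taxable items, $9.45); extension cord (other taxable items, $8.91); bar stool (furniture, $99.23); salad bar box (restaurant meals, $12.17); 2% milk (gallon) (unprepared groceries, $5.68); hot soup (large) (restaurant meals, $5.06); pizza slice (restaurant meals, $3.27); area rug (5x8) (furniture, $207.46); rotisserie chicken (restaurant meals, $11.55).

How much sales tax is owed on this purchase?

AA batteries (8-pack) $9.45: other taxable items → 5.5% → $0.51975
Extension cord $8.91: other taxable items → 5.5% → $0.49005
Bar stool $99.23: furniture → 9.25% → $9.178775
Salad bar box $12.17: restaurant meals → 9.75% → $1.186575
2% milk (gallon) $5.68: unprepared groceries → 0% → $0.00
Hot soup (large) $5.06: restaurant meals → 9.75% → $0.49335
Pizza slice $3.27: restaurant meals → 9.75% → $0.318825
Area rug (5x8) $207.46: furniture → 9.25% → $19.19005
Rotisserie chicken $11.55: restaurant meals → 9.75% → $1.126125
Unrounded tax sum = $32.5035 → $32.50

$32.50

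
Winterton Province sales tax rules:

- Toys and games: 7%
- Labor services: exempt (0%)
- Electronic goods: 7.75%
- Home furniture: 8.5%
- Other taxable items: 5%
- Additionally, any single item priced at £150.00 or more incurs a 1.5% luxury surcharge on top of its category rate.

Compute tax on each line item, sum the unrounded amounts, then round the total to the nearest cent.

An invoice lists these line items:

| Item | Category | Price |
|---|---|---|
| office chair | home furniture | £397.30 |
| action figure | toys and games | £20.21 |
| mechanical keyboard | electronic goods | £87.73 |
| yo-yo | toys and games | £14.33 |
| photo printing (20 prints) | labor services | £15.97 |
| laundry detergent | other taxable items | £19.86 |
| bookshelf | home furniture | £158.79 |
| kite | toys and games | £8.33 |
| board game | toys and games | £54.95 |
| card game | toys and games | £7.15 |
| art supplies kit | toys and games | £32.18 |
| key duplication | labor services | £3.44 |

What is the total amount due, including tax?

Office chair £397.30: home furniture → 8.5% + 1.5% surcharge = 10% → £39.73
Action figure £20.21: toys and games → 7% → £1.4147
Mechanical keyboard £87.73: electronic goods → 7.75% → £6.799075
Yo-yo £14.33: toys and games → 7% → £1.0031
Photo printing (20 prints) £15.97: labor services → 0% → £0.00
Laundry detergent £19.86: other taxable items → 5% → £0.993
Bookshelf £158.79: home furniture → 8.5% + 1.5% surcharge = 10% → £15.879
Kite £8.33: toys and games → 7% → £0.5831
Board game £54.95: toys and games → 7% → £3.8465
Card game £7.15: toys and games → 7% → £0.5005
Art supplies kit £32.18: toys and games → 7% → £2.2526
Key duplication £3.44: labor services → 0% → £0.00
Subtotal = £820.24; unrounded tax = £73.001575 → £73.00; total due = £893.24

£893.24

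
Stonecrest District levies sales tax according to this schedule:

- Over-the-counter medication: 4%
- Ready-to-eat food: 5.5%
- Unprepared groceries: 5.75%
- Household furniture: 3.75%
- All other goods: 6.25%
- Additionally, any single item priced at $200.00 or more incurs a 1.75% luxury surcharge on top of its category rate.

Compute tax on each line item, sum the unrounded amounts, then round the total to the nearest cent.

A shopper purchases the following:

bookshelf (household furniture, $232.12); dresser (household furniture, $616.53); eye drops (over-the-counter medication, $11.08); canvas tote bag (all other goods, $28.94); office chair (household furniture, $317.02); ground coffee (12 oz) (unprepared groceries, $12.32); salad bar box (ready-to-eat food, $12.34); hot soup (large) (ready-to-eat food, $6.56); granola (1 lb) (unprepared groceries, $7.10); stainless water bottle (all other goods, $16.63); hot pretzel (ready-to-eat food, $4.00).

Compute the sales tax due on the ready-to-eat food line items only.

$1.26

Salad bar box $12.34: ready-to-eat food → 5.5% → $0.6787
Hot soup (large) $6.56: ready-to-eat food → 5.5% → $0.3608
Hot pretzel $4.00: ready-to-eat food → 5.5% → $0.22
Tax on ready-to-eat food: unrounded sum = $1.2595 → $1.26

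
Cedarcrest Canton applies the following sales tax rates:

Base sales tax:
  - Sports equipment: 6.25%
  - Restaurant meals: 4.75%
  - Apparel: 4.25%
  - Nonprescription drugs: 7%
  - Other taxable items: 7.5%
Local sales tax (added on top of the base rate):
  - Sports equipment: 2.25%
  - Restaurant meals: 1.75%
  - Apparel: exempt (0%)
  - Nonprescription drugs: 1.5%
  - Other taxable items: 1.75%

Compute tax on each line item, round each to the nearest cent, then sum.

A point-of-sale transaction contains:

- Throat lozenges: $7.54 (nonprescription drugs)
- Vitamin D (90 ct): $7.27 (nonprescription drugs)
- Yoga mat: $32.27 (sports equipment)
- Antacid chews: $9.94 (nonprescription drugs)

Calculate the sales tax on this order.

Throat lozenges $7.54: nonprescription drugs → 7% + 1.5% local = 8.5% → $0.64
Vitamin D (90 ct) $7.27: nonprescription drugs → 7% + 1.5% local = 8.5% → $0.62
Yoga mat $32.27: sports equipment → 6.25% + 2.25% local = 8.5% → $2.74
Antacid chews $9.94: nonprescription drugs → 7% + 1.5% local = 8.5% → $0.84
Total tax = $0.64 + $0.62 + $2.74 + $0.84 = $4.84

$4.84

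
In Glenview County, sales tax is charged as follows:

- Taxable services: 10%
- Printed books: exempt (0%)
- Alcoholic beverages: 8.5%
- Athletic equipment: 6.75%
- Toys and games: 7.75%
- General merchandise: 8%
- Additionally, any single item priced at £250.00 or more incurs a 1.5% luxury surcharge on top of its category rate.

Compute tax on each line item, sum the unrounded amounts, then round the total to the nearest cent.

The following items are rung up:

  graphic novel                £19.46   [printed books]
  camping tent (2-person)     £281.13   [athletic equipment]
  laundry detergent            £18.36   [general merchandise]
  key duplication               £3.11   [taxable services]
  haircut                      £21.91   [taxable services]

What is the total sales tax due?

Graphic novel £19.46: printed books → 0% → £0.00
Camping tent (2-person) £281.13: athletic equipment → 6.75% + 1.5% surcharge = 8.25% → £23.193225
Laundry detergent £18.36: general merchandise → 8% → £1.4688
Key duplication £3.11: taxable services → 10% → £0.311
Haircut £21.91: taxable services → 10% → £2.191
Unrounded tax sum = £27.164025 → £27.16

£27.16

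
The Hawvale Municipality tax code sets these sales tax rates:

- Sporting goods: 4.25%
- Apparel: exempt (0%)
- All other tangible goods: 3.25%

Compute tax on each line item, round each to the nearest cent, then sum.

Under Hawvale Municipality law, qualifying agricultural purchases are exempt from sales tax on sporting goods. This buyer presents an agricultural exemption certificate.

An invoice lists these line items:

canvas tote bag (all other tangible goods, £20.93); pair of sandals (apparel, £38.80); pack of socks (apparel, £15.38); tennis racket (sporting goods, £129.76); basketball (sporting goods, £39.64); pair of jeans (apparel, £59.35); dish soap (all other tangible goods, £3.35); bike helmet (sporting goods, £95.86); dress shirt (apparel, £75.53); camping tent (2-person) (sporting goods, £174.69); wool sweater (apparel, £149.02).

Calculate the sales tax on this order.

Canvas tote bag £20.93: all other tangible goods → 3.25% → £0.68
Pair of sandals £38.80: apparel → 0% → £0.00
Pack of socks £15.38: apparel → 0% → £0.00
Tennis racket £129.76: sporting goods, buyer-exempt → 0% → £0.00
Basketball £39.64: sporting goods, buyer-exempt → 0% → £0.00
Pair of jeans £59.35: apparel → 0% → £0.00
Dish soap £3.35: all other tangible goods → 3.25% → £0.11
Bike helmet £95.86: sporting goods, buyer-exempt → 0% → £0.00
Dress shirt £75.53: apparel → 0% → £0.00
Camping tent (2-person) £174.69: sporting goods, buyer-exempt → 0% → £0.00
Wool sweater £149.02: apparel → 0% → £0.00
Total tax = £0.68 + £0.11 = £0.79

£0.79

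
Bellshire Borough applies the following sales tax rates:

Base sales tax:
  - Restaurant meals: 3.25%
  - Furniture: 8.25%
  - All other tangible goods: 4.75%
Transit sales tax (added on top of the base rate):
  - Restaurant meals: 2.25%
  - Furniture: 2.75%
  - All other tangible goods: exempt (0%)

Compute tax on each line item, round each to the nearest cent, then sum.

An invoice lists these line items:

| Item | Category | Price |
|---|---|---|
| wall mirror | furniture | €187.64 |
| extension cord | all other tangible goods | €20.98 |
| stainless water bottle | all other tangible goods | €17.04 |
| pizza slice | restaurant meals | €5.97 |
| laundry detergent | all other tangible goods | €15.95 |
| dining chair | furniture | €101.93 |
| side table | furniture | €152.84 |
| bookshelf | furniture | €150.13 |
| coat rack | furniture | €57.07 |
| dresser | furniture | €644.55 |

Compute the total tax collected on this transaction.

Wall mirror €187.64: furniture → 8.25% + 2.75% transit = 11% → €20.64
Extension cord €20.98: all other tangible goods → 4.75% + 0% transit = 4.75% → €1.00
Stainless water bottle €17.04: all other tangible goods → 4.75% + 0% transit = 4.75% → €0.81
Pizza slice €5.97: restaurant meals → 3.25% + 2.25% transit = 5.5% → €0.33
Laundry detergent €15.95: all other tangible goods → 4.75% + 0% transit = 4.75% → €0.76
Dining chair €101.93: furniture → 8.25% + 2.75% transit = 11% → €11.21
Side table €152.84: furniture → 8.25% + 2.75% transit = 11% → €16.81
Bookshelf €150.13: furniture → 8.25% + 2.75% transit = 11% → €16.51
Coat rack €57.07: furniture → 8.25% + 2.75% transit = 11% → €6.28
Dresser €644.55: furniture → 8.25% + 2.75% transit = 11% → €70.90
Total tax = €20.64 + €1.00 + €0.81 + €0.33 + €0.76 + €11.21 + €16.81 + €16.51 + €6.28 + €70.90 = €145.25

€145.25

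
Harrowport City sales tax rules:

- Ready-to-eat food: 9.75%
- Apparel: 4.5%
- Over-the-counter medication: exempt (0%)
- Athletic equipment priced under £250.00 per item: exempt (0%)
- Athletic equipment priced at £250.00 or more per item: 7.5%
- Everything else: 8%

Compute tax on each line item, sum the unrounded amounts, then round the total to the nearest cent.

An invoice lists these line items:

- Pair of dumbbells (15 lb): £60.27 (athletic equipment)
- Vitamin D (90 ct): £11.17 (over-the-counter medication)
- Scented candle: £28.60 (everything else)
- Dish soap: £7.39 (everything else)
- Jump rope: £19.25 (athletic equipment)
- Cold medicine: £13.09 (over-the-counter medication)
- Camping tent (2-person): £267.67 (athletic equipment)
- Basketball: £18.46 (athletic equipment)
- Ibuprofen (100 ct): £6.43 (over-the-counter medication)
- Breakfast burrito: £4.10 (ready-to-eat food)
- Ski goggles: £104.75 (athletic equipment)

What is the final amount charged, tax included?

Pair of dumbbells (15 lb) £60.27: athletic equipment, under £250.00 → 0% → £0.00
Vitamin D (90 ct) £11.17: over-the-counter medication → 0% → £0.00
Scented candle £28.60: everything else → 8% → £2.288
Dish soap £7.39: everything else → 8% → £0.5912
Jump rope £19.25: athletic equipment, under £250.00 → 0% → £0.00
Cold medicine £13.09: over-the-counter medication → 0% → £0.00
Camping tent (2-person) £267.67: athletic equipment, £250.00 or more → 7.5% → £20.07525
Basketball £18.46: athletic equipment, under £250.00 → 0% → £0.00
Ibuprofen (100 ct) £6.43: over-the-counter medication → 0% → £0.00
Breakfast burrito £4.10: ready-to-eat food → 9.75% → £0.39975
Ski goggles £104.75: athletic equipment, under £250.00 → 0% → £0.00
Subtotal = £541.18; unrounded tax = £23.3542 → £23.35; total due = £564.53

£564.53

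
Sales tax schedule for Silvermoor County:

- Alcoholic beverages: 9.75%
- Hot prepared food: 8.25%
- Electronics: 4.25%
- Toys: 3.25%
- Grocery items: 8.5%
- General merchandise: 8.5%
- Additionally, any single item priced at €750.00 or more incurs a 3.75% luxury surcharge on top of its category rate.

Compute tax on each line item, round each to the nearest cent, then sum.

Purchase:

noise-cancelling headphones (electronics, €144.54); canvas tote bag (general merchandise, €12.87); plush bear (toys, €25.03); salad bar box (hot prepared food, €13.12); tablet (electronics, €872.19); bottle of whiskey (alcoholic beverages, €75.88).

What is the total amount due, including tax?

Noise-cancelling headphones €144.54: electronics → 4.25% → €6.14
Canvas tote bag €12.87: general merchandise → 8.5% → €1.09
Plush bear €25.03: toys → 3.25% → €0.81
Salad bar box €13.12: hot prepared food → 8.25% → €1.08
Tablet €872.19: electronics → 4.25% + 3.75% surcharge = 8% → €69.78
Bottle of whiskey €75.88: alcoholic beverages → 9.75% → €7.40
Subtotal = €1143.63; tax = €86.30; total due = €1229.93

€1229.93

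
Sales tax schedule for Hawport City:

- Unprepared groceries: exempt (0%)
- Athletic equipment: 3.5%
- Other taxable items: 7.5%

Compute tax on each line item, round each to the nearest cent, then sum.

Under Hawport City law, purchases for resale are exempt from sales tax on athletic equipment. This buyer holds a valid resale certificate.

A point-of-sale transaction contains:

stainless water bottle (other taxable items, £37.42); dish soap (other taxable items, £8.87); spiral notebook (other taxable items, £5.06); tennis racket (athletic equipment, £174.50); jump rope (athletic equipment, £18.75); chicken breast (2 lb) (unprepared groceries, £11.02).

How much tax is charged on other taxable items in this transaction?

£3.86

Stainless water bottle £37.42: other taxable items → 7.5% → £2.81
Dish soap £8.87: other taxable items → 7.5% → £0.67
Spiral notebook £5.06: other taxable items → 7.5% → £0.38
Tax on other taxable items = £2.81 + £0.67 + £0.38 = £3.86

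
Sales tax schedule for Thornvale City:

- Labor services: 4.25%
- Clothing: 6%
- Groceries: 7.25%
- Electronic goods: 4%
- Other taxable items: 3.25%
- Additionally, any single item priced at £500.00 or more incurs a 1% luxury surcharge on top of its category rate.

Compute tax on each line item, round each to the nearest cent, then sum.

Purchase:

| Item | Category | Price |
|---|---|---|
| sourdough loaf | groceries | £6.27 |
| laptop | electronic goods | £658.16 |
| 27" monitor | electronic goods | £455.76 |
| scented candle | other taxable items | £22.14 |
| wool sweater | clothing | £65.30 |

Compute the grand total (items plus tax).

£1263.86

Sourdough loaf £6.27: groceries → 7.25% → £0.45
Laptop £658.16: electronic goods → 4% + 1% surcharge = 5% → £32.91
27" monitor £455.76: electronic goods → 4% → £18.23
Scented candle £22.14: other taxable items → 3.25% → £0.72
Wool sweater £65.30: clothing → 6% → £3.92
Subtotal = £1207.63; tax = £56.23; total due = £1263.86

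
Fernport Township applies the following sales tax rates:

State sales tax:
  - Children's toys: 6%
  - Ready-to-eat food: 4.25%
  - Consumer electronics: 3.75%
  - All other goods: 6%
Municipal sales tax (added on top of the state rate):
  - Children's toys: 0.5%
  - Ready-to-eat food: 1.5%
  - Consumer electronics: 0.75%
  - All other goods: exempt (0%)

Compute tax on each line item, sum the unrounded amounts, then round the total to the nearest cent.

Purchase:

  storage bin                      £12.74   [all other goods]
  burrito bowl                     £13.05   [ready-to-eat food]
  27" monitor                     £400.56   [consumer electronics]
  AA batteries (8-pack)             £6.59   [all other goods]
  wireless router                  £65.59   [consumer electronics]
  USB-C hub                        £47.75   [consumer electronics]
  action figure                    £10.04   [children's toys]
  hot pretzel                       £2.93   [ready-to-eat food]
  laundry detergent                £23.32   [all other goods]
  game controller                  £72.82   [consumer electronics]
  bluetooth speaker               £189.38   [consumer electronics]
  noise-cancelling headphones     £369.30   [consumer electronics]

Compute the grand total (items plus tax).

Storage bin £12.74: all other goods → 6% + 0% municipal = 6% → £0.7644
Burrito bowl £13.05: ready-to-eat food → 4.25% + 1.5% municipal = 5.75% → £0.750375
27" monitor £400.56: consumer electronics → 3.75% + 0.75% municipal = 4.5% → £18.0252
AA batteries (8-pack) £6.59: all other goods → 6% + 0% municipal = 6% → £0.3954
Wireless router £65.59: consumer electronics → 3.75% + 0.75% municipal = 4.5% → £2.95155
USB-C hub £47.75: consumer electronics → 3.75% + 0.75% municipal = 4.5% → £2.14875
Action figure £10.04: children's toys → 6% + 0.5% municipal = 6.5% → £0.6526
Hot pretzel £2.93: ready-to-eat food → 4.25% + 1.5% municipal = 5.75% → £0.168475
Laundry detergent £23.32: all other goods → 6% + 0% municipal = 6% → £1.3992
Game controller £72.82: consumer electronics → 3.75% + 0.75% municipal = 4.5% → £3.2769
Bluetooth speaker £189.38: consumer electronics → 3.75% + 0.75% municipal = 4.5% → £8.5221
Noise-cancelling headphones £369.30: consumer electronics → 3.75% + 0.75% municipal = 4.5% → £16.6185
Subtotal = £1214.07; unrounded tax = £55.67345 → £55.67; total due = £1269.74

£1269.74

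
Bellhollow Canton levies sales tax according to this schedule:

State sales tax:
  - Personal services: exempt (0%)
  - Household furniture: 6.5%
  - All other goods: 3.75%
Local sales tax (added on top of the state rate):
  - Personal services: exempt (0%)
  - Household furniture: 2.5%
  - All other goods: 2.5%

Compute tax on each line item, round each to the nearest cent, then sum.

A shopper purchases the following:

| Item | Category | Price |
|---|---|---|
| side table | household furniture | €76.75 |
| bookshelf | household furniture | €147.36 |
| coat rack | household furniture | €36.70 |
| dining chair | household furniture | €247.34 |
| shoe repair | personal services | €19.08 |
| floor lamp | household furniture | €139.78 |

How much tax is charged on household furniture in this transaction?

€58.31

Side table €76.75: household furniture → 6.5% + 2.5% local = 9% → €6.91
Bookshelf €147.36: household furniture → 6.5% + 2.5% local = 9% → €13.26
Coat rack €36.70: household furniture → 6.5% + 2.5% local = 9% → €3.30
Dining chair €247.34: household furniture → 6.5% + 2.5% local = 9% → €22.26
Floor lamp €139.78: household furniture → 6.5% + 2.5% local = 9% → €12.58
Tax on household furniture = €6.91 + €13.26 + €3.30 + €22.26 + €12.58 = €58.31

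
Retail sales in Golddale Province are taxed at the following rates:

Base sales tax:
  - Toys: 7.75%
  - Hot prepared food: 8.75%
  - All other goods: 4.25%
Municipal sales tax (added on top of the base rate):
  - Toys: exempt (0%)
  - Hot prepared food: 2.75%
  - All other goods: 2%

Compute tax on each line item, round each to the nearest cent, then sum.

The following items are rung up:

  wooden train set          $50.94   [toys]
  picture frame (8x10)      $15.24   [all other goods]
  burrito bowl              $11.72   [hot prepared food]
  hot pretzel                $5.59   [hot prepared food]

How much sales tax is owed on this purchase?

Wooden train set $50.94: toys → 7.75% + 0% municipal = 7.75% → $3.95
Picture frame (8x10) $15.24: all other goods → 4.25% + 2% municipal = 6.25% → $0.95
Burrito bowl $11.72: hot prepared food → 8.75% + 2.75% municipal = 11.5% → $1.35
Hot pretzel $5.59: hot prepared food → 8.75% + 2.75% municipal = 11.5% → $0.64
Total tax = $3.95 + $0.95 + $1.35 + $0.64 = $6.89

$6.89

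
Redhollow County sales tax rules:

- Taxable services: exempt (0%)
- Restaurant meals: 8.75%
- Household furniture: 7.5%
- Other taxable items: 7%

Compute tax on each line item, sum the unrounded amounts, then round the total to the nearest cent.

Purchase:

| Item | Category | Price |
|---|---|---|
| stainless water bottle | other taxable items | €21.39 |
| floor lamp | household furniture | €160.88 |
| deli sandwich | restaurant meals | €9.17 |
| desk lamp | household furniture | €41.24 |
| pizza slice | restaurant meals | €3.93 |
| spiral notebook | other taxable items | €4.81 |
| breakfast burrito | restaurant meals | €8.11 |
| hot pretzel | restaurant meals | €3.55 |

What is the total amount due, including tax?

Stainless water bottle €21.39: other taxable items → 7% → €1.4973
Floor lamp €160.88: household furniture → 7.5% → €12.066
Deli sandwich €9.17: restaurant meals → 8.75% → €0.802375
Desk lamp €41.24: household furniture → 7.5% → €3.093
Pizza slice €3.93: restaurant meals → 8.75% → €0.343875
Spiral notebook €4.81: other taxable items → 7% → €0.3367
Breakfast burrito €8.11: restaurant meals → 8.75% → €0.709625
Hot pretzel €3.55: restaurant meals → 8.75% → €0.310625
Subtotal = €253.08; unrounded tax = €19.1595 → €19.16; total due = €272.24

€272.24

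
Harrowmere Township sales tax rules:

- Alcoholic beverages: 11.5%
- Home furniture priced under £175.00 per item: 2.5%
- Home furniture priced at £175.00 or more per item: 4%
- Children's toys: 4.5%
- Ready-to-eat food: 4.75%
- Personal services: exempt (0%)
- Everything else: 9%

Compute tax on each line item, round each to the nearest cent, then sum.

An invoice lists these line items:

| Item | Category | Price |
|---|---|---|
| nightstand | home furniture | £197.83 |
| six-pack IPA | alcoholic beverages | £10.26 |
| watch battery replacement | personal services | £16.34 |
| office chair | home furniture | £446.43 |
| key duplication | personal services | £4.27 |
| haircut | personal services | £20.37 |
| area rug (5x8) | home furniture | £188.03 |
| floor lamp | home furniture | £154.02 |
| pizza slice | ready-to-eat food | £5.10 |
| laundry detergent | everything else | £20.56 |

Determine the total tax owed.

£40.41

Nightstand £197.83: home furniture, £175.00 or more → 4% → £7.91
Six-pack IPA £10.26: alcoholic beverages → 11.5% → £1.18
Watch battery replacement £16.34: personal services → 0% → £0.00
Office chair £446.43: home furniture, £175.00 or more → 4% → £17.86
Key duplication £4.27: personal services → 0% → £0.00
Haircut £20.37: personal services → 0% → £0.00
Area rug (5x8) £188.03: home furniture, £175.00 or more → 4% → £7.52
Floor lamp £154.02: home furniture, under £175.00 → 2.5% → £3.85
Pizza slice £5.10: ready-to-eat food → 4.75% → £0.24
Laundry detergent £20.56: everything else → 9% → £1.85
Total tax = £7.91 + £1.18 + £17.86 + £7.52 + £3.85 + £0.24 + £1.85 = £40.41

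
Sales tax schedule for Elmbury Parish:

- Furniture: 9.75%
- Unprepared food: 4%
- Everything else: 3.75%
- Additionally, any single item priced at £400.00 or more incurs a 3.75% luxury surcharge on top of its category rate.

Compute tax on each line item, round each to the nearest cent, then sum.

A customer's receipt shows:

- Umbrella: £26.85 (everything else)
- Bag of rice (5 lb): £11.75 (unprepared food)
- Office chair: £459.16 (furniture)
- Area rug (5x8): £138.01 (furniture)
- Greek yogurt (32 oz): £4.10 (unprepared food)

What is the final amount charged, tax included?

Umbrella £26.85: everything else → 3.75% → £1.01
Bag of rice (5 lb) £11.75: unprepared food → 4% → £0.47
Office chair £459.16: furniture → 9.75% + 3.75% surcharge = 13.5% → £61.99
Area rug (5x8) £138.01: furniture → 9.75% → £13.46
Greek yogurt (32 oz) £4.10: unprepared food → 4% → £0.16
Subtotal = £639.87; tax = £77.09; total due = £716.96

£716.96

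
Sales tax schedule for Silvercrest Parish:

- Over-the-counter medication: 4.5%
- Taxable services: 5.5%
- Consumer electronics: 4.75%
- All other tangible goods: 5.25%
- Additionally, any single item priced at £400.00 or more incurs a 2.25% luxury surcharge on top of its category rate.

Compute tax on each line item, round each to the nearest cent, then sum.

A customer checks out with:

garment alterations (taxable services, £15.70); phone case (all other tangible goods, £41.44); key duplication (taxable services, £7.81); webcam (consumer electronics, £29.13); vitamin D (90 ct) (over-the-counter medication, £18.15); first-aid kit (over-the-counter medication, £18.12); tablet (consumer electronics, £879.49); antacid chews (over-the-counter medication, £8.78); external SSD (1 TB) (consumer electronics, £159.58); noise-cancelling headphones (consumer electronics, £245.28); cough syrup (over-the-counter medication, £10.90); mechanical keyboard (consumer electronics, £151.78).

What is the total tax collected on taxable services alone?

£1.29

Garment alterations £15.70: taxable services → 5.5% → £0.86
Key duplication £7.81: taxable services → 5.5% → £0.43
Tax on taxable services = £0.86 + £0.43 = £1.29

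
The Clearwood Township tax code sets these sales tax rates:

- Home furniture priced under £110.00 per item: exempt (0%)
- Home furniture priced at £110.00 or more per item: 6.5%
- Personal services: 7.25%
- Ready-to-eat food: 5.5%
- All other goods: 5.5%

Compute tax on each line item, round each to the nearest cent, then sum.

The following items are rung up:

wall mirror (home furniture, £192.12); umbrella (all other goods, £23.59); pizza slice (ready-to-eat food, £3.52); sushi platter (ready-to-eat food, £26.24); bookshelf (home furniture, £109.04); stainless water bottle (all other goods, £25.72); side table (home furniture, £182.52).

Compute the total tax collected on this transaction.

£28.69

Wall mirror £192.12: home furniture, £110.00 or more → 6.5% → £12.49
Umbrella £23.59: all other goods → 5.5% → £1.30
Pizza slice £3.52: ready-to-eat food → 5.5% → £0.19
Sushi platter £26.24: ready-to-eat food → 5.5% → £1.44
Bookshelf £109.04: home furniture, under £110.00 → 0% → £0.00
Stainless water bottle £25.72: all other goods → 5.5% → £1.41
Side table £182.52: home furniture, £110.00 or more → 6.5% → £11.86
Total tax = £12.49 + £1.30 + £0.19 + £1.44 + £1.41 + £11.86 = £28.69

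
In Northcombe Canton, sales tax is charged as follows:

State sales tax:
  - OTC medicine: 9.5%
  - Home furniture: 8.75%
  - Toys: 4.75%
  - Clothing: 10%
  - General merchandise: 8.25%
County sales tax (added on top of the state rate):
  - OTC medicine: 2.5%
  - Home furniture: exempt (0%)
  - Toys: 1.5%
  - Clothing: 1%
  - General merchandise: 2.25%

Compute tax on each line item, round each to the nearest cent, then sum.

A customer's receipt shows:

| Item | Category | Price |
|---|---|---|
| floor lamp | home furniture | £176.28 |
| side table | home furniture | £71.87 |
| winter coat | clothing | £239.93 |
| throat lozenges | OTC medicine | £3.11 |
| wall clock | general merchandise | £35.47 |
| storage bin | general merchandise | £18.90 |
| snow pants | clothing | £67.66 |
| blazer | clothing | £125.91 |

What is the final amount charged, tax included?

Floor lamp £176.28: home furniture → 8.75% + 0% county = 8.75% → £15.42
Side table £71.87: home furniture → 8.75% + 0% county = 8.75% → £6.29
Winter coat £239.93: clothing → 10% + 1% county = 11% → £26.39
Throat lozenges £3.11: OTC medicine → 9.5% + 2.5% county = 12% → £0.37
Wall clock £35.47: general merchandise → 8.25% + 2.25% county = 10.5% → £3.72
Storage bin £18.90: general merchandise → 8.25% + 2.25% county = 10.5% → £1.98
Snow pants £67.66: clothing → 10% + 1% county = 11% → £7.44
Blazer £125.91: clothing → 10% + 1% county = 11% → £13.85
Subtotal = £739.13; tax = £75.46; total due = £814.59

£814.59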